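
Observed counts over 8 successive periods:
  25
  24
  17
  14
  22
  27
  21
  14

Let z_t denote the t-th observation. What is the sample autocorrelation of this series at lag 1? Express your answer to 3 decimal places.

Mean z̄ = (25 + 24 + 17 + 14 + 22 + 27 + 21 + 14)/8 = 20.5000
Deviations from mean: 4.5000, 3.5000, -3.5000, -6.5000, 1.5000, 6.5000, 0.5000, -6.5000
Numerator Σ_{t=1}^{7}(z_t−z̄)(z_{t+1}−z̄) = 26.2500
Denominator Σ(z_t−z̄)² = 174.0000
r_1 = 26.2500 / 174.0000 = 0.151

0.151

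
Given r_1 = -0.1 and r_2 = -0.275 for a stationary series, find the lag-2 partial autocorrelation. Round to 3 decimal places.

-0.288

φ_{22} = (r_2 − r_1²) / (1 − r_1²)
r_1² = (-0.1)² = 0.01
Numerator = -0.275 − 0.0100 = -0.2850; denominator = 1 − 0.0100 = 0.9900
φ_{22} = -0.2850 / 0.9900 = -0.288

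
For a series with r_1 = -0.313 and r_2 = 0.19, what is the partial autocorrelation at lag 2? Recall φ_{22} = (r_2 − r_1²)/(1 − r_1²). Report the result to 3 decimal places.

0.102

φ_{22} = (r_2 − r_1²) / (1 − r_1²)
r_1² = (-0.313)² = 0.097969
Numerator = 0.19 − 0.0980 = 0.0920; denominator = 1 − 0.0980 = 0.9020
φ_{22} = 0.0920 / 0.9020 = 0.102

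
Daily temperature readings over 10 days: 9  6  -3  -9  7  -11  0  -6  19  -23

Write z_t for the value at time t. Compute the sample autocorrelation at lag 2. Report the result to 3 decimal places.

0.135

Mean z̄ = (9 + 6 − 3 − 9 + 7 − 11 + 0 − 6 + 19 − 23)/10 = -1.1000
Numerator Σ_{t=1}^{8}(z_t−z̄)(z_{t+2}−z̄) = 174.3800
Denominator Σ(z_t−z̄)² = 1290.9000
r_2 = 174.3800 / 1290.9000 = 0.135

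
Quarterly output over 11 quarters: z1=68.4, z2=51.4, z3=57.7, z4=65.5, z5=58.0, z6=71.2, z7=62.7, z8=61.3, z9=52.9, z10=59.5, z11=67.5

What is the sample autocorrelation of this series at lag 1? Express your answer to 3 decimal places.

-0.191

Mean z̄ = (68.4 + 51.4 + 57.7 + 65.5 + 58.0 + 71.2 + 62.7 + 61.3 + 52.9 + 59.5 + 67.5)/11 = 61.4636
Numerator Σ_{t=1}^{10}(z_t−z̄)(z_{t+1}−z̄) = -76.6250
Denominator Σ(z_t−z̄)² = 401.8255
r_1 = -76.6250 / 401.8255 = -0.191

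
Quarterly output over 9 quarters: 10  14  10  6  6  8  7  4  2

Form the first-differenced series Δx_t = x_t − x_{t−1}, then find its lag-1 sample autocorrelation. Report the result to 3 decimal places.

First differences Δx: 4, -4, -4, 0, 2, -1, -3, -2
Mean of differences = -1.0000
Numerator Σ(Δx_t−Δx̄)(Δx_{t+1}−Δx̄) = -4.0000
Denominator Σ(Δx_t−Δx̄)² = 58.0000
r_1(Δx) = -4.0000 / 58.0000 = -0.069

-0.069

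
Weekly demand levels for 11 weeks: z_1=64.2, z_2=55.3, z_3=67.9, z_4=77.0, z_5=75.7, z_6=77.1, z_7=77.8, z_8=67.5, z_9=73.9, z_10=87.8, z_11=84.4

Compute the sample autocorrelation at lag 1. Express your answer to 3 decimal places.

Mean z̄ = (64.2 + 55.3 + 67.9 + 77.0 + 75.7 + 77.1 + 77.8 + 67.5 + 73.9 + 87.8 + 84.4)/11 = 73.5091
Numerator Σ_{t=1}^{10}(z_t−z̄)(z_{t+1}−z̄) = 416.0836
Denominator Σ(z_t−z̄)² = 857.0891
r_1 = 416.0836 / 857.0891 = 0.485

0.485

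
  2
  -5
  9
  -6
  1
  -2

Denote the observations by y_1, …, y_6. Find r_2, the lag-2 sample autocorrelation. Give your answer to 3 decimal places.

0.460

Mean ȳ = (2 − 5 + 9 − 6 + 1 − 2)/6 = -0.1667
Σ(y_t−ȳ)(y_{t+2}−ȳ) = (19.8611) + (28.1944) + (10.6944) + (10.6944) = 69.4444
Denominator Σ(y_t−ȳ)² = 150.8333
r_2 = 69.4444 / 150.8333 = 0.460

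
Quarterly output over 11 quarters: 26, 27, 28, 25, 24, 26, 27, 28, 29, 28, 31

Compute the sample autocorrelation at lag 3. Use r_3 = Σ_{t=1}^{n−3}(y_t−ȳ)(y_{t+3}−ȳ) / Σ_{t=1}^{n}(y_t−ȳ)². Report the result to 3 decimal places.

0.022

Mean ȳ = (26 + 27 + 28 + 25 + 24 + 26 + 27 + 28 + 29 + 28 + 31)/11 = 27.1818
Numerator Σ_{t=1}^{8}(y_t−ȳ)(y_{t+3}−ȳ) = 0.8099
Denominator Σ(y_t−ȳ)² = 37.6364
r_3 = 0.8099 / 37.6364 = 0.022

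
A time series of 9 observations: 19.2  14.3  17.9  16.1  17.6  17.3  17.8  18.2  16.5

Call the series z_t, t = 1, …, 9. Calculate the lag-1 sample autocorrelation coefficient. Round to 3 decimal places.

Mean z̄ = (19.2 + 14.3 + 17.9 + 16.1 + 17.6 + 17.3 + 17.8 + 18.2 + 16.5)/9 = 17.2111
Numerator Σ_{t=1}^{8}(z_t−z̄)(z_{t+1}−z̄) = -9.0268
Denominator Σ(z_t−z̄)² = 16.1289
r_1 = -9.0268 / 16.1289 = -0.560

-0.560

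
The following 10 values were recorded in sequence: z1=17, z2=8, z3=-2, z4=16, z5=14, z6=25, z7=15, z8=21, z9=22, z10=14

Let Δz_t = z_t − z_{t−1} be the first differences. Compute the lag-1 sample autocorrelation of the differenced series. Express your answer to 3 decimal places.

First differences Δz: -9, -10, 18, -2, 11, -10, 6, 1, -8
Mean of differences = -0.3333
Numerator Σ(Δz_t−Δz̄)(Δz_{t+1}−Δz̄) = -315.4444
Denominator Σ(Δz_t−Δz̄)² = 830.0000
r_1(Δz) = -315.4444 / 830.0000 = -0.380

-0.380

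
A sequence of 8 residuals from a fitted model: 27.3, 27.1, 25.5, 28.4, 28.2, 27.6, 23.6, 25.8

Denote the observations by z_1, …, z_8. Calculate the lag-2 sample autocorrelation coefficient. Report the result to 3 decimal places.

Mean z̄ = (27.3 + 27.1 + 25.5 + 28.4 + 28.2 + 27.6 + 23.6 + 25.8)/8 = 26.6875
Deviations from mean: 0.6125, 0.4125, -1.1875, 1.7125, 1.5125, 0.9125, -3.0875, -0.8875
Numerator Σ_{t=1}^{6}(z_t−z̄)(z_{t+2}−z̄) = -5.7341
Denominator Σ(z_t−z̄)² = 18.3288
r_2 = -5.7341 / 18.3288 = -0.313

-0.313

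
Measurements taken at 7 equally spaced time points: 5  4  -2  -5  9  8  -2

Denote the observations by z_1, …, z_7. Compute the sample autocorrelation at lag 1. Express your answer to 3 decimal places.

-0.039

Mean z̄ = (5 + 4 − 2 − 5 + 9 + 8 − 2)/7 = 2.4286
Σ(z_t−z̄)(z_{t+1}−z̄) = (4.0408) + (-6.9592) + (32.8980) + (-48.8163) + (36.6122) + (-24.6735) = -6.8980
Denominator Σ(z_t−z̄)² = 177.7143
r_1 = -6.8980 / 177.7143 = -0.039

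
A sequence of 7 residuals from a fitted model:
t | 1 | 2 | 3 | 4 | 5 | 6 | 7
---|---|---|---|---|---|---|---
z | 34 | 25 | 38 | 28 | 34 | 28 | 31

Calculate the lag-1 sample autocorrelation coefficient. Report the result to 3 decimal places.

-0.817

Mean z̄ = (34 + 25 + 38 + 28 + 34 + 28 + 31)/7 = 31.1429
Deviations from mean: 2.8571, -6.1429, 6.8571, -3.1429, 2.8571, -3.1429, -0.1429
Σ(z_t−z̄)(z_{t+1}−z̄) = (-17.5510) + (-42.1224) + (-21.5510) + (-8.9796) + (-8.9796) + (0.4490) = -98.7347
Denominator Σ(z_t−z̄)² = 120.8571
r_1 = -98.7347 / 120.8571 = -0.817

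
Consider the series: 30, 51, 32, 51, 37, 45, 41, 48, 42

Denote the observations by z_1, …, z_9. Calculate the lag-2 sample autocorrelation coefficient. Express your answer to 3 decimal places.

Mean z̄ = (30 + 51 + 32 + 51 + 37 + 45 + 41 + 48 + 42)/9 = 41.8889
Σ(z_t−z̄)(z_{t+2}−z̄) = (117.5679) + (83.0123) + (48.3457) + (28.3457) + (4.3457) + (19.0123) + (-0.0988) = 300.5309
Denominator Σ(z_t−z̄)² = 476.8889
r_2 = 300.5309 / 476.8889 = 0.630

0.630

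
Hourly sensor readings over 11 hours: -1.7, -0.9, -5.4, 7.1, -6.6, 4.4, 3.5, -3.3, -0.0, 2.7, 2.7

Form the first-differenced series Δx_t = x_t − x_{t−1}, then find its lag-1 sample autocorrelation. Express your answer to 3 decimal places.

-0.730

First differences Δx: 0.8, -4.5, 12.5, -13.7, 11.0, -0.9, -6.8, 3.3, 2.7, 0.0
Mean of differences = 0.4400
Numerator Σ(Δx_t−Δx̄)(Δx_{t+1}−Δx̄) = -400.8876
Denominator Σ(Δx_t−Δx̄)² = 549.1240
r_1(Δx) = -400.8876 / 549.1240 = -0.730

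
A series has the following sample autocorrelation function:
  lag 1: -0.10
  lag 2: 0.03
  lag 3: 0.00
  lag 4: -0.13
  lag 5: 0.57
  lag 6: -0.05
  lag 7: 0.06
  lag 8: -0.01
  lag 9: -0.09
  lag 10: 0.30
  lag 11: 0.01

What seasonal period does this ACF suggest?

5

The largest autocorrelation is r_5 = 0.57, with a weaker echo at lag 10 (0.30); the remaining lags stay at or below 0.06.
The dominant spike at lag 5 indicates a seasonal period of 5.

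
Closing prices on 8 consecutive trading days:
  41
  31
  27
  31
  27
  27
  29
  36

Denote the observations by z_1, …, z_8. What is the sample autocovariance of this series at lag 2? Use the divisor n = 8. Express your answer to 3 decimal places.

Mean z̄ = (41 + 31 + 27 + 31 + 27 + 27 + 29 + 36)/8 = 31.1250
Deviations: 9.8750, -0.1250, -4.1250, -0.1250, -4.1250, -4.1250, -2.1250, 4.8750
Σ_{t=1}^{6}(z_t−z̄)(z_{t+2}−z̄) = -34.5313
γ_2 = -34.5313 / 8 = -4.316

-4.316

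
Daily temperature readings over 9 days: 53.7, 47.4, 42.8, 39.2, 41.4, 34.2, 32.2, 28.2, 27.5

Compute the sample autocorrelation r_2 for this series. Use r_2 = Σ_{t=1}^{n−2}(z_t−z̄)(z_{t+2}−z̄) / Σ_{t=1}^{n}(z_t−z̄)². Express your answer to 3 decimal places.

Mean z̄ = (53.7 + 47.4 + 42.8 + 39.2 + 41.4 + 34.2 + 32.2 + 28.2 + 27.5)/9 = 38.5111
Σ(z_t−z̄)(z_{t+2}−z̄) = (65.1435) + (6.1235) + (12.3901) + (-2.9699) + (-18.2321) + (44.4523) + (69.4923) = 176.3998
Denominator Σ(z_t−z̄)² = 622.9089
r_2 = 176.3998 / 622.9089 = 0.283

0.283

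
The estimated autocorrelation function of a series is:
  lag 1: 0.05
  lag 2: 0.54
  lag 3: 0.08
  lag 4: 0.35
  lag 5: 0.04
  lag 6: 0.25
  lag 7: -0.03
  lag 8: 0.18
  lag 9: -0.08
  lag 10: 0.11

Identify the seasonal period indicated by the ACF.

2

The largest autocorrelation is r_2 = 0.54, with weaker echoes at lags 4 (0.35), 6 (0.25) and 8 (0.18); the remaining lags stay at or below 0.11.
The dominant spike at lag 2 indicates a seasonal period of 2.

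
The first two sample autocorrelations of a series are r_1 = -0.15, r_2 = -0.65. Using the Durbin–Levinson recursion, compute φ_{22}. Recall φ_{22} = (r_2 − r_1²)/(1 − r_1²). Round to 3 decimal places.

φ_{22} = (r_2 − r_1²) / (1 − r_1²)
r_1² = (-0.15)² = 0.0225
Numerator = -0.65 − 0.0225 = -0.6725; denominator = 1 − 0.0225 = 0.9775
φ_{22} = -0.6725 / 0.9775 = -0.688

-0.688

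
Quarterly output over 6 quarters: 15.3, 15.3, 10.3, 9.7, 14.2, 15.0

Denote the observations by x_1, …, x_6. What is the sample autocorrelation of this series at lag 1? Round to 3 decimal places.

Mean x̄ = (15.3 + 15.3 + 10.3 + 9.7 + 14.2 + 15.0)/6 = 13.3000
Deviations from mean: 2.0000, 2.0000, -3.0000, -3.6000, 0.9000, 1.7000
Σ(x_t−x̄)(x_{t+1}−x̄) = (4.0000) + (-6.0000) + (10.8000) + (-3.2400) + (1.5300) = 7.0900
Denominator Σ(x_t−x̄)² = 33.6600
r_1 = 7.0900 / 33.6600 = 0.211

0.211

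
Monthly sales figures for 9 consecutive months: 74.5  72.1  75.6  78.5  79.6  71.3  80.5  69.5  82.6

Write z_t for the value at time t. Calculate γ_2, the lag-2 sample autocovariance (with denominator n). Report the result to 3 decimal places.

5.999

Mean z̄ = (74.5 + 72.1 + 75.6 + 78.5 + 79.6 + 71.3 + 80.5 + 69.5 + 82.6)/9 = 76.0222
Σ_{t=1}^{7}(z_t−z̄)(z_{t+2}−z̄) = 53.9868
γ_2 = 53.9868 / 9 = 5.999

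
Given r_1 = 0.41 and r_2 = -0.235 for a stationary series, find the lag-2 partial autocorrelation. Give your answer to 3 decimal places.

-0.485

φ_{22} = (r_2 − r_1²) / (1 − r_1²)
r_1² = (0.41)² = 0.1681
Numerator = -0.235 − 0.1681 = -0.4031; denominator = 1 − 0.1681 = 0.8319
φ_{22} = -0.4031 / 0.8319 = -0.485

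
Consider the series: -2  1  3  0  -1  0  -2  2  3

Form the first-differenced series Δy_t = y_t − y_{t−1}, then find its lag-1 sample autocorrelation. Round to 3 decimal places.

-0.120

First differences Δy: 3, 2, -3, -1, 1, -2, 4, 1
Mean of differences = 0.6250
Numerator Σ(Δy_t−Δȳ)(Δy_{t+1}−Δȳ) = -5.0156
Denominator Σ(Δy_t−Δȳ)² = 41.8750
r_1(Δy) = -5.0156 / 41.8750 = -0.120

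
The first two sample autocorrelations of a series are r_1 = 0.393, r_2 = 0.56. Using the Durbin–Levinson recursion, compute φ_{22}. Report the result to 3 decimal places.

φ_{22} = (r_2 − r_1²) / (1 − r_1²)
r_1² = (0.393)² = 0.154449
Numerator = 0.56 − 0.1544 = 0.4056; denominator = 1 − 0.1544 = 0.8456
φ_{22} = 0.4056 / 0.8456 = 0.480

0.480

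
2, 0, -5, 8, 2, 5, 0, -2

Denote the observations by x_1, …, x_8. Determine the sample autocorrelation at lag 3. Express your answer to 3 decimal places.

-0.266

Mean x̄ = (2 + 0 − 5 + 8 + 2 + 5 + 0 − 2)/8 = 1.2500
Deviations from mean: 0.7500, -1.2500, -6.2500, 6.7500, 0.7500, 3.7500, -1.2500, -3.2500
Σ(x_t−x̄)(x_{t+3}−x̄) = (5.0625) + (-0.9375) + (-23.4375) + (-8.4375) + (-2.4375) = -30.1875
Denominator Σ(x_t−x̄)² = 113.5000
r_3 = -30.1875 / 113.5000 = -0.266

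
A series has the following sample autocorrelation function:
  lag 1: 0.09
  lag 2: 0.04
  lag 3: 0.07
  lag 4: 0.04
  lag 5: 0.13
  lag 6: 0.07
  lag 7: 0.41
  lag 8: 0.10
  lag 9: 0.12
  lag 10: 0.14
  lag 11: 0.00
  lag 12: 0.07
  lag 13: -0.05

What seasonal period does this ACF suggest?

The largest autocorrelation is r_7 = 0.41; the remaining lags stay at or below 0.14.
The dominant spike at lag 7 indicates a seasonal period of 7.

7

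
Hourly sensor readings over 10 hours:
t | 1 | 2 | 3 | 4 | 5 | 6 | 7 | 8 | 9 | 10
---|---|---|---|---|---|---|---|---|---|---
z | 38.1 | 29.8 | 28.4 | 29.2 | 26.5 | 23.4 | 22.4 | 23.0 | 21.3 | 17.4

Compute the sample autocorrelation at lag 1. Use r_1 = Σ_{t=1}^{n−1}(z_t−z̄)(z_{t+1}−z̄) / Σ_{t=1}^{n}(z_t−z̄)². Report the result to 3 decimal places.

Mean z̄ = (38.1 + 29.8 + 28.4 + 29.2 + 26.5 + 23.4 + 22.4 + 23.0 + 21.3 + 17.4)/10 = 25.9500
Numerator Σ_{t=1}^{9}(z_t−z̄)(z_{t+1}−z̄) = 137.5575
Denominator Σ(z_t−z̄)² = 301.8450
r_1 = 137.5575 / 301.8450 = 0.456

0.456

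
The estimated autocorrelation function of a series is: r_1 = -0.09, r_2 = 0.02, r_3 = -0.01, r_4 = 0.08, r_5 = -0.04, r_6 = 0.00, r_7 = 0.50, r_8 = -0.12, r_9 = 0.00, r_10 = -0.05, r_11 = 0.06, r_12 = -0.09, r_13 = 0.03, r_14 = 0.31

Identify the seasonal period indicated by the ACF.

7

The largest autocorrelation is r_7 = 0.50, with a weaker echo at lag 14 (0.31); the remaining lags stay at or below 0.08.
The dominant spike at lag 7 indicates a seasonal period of 7.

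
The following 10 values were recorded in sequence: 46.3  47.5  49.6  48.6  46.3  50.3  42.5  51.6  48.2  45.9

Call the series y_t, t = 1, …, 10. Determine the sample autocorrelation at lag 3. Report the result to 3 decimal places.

Mean ȳ = (46.3 + 47.5 + 49.6 + 48.6 + 46.3 + 50.3 + 42.5 + 51.6 + 48.2 + 45.9)/10 = 47.6800
Numerator Σ_{t=1}^{7}(y_t−ȳ)(y_{t+3}−ȳ) = 4.4168
Denominator Σ(y_t−ȳ)² = 60.8760
r_3 = 4.4168 / 60.8760 = 0.073

0.073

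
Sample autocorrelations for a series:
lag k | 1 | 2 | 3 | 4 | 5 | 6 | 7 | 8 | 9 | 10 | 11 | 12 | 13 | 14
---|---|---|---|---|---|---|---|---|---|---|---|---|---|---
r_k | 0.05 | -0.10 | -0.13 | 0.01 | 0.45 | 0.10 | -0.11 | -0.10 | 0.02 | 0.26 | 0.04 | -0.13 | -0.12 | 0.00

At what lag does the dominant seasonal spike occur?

5

The largest autocorrelation is r_5 = 0.45, with a weaker echo at lag 10 (0.26); the remaining lags stay at or below 0.10.
The dominant spike at lag 5 indicates a seasonal period of 5.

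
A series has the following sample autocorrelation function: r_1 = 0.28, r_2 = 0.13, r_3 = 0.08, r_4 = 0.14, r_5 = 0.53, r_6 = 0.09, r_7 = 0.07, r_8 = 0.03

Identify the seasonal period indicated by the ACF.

5

The largest autocorrelation is r_5 = 0.53; the remaining lags stay at or below 0.28. The elevated value at lag 1 (0.28), dropping to 0.13 at lag 2, reflects decaying short-term dependence rather than seasonality.
The dominant spike at lag 5 indicates a seasonal period of 5.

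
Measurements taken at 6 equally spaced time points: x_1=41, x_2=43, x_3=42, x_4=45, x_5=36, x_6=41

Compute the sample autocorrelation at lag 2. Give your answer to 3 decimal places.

0.025

Mean x̄ = (41 + 43 + 42 + 45 + 36 + 41)/6 = 41.3333
Deviations from mean: -0.3333, 1.6667, 0.6667, 3.6667, -5.3333, -0.3333
Numerator Σ_{t=1}^{4}(x_t−x̄)(x_{t+2}−x̄) = 1.1111
Denominator Σ(x_t−x̄)² = 45.3333
r_2 = 1.1111 / 45.3333 = 0.025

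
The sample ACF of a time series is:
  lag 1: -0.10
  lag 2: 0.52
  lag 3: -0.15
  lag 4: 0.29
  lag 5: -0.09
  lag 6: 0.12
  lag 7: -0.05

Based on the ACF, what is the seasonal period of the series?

2

The largest autocorrelation is r_2 = 0.52, with a weaker echo at lag 4 (0.29); the remaining lags stay at or below 0.12.
The dominant spike at lag 2 indicates a seasonal period of 2.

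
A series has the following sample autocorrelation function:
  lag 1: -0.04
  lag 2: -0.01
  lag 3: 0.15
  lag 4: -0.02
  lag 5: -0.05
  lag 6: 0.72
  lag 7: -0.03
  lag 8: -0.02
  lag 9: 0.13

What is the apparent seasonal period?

The largest autocorrelation is r_6 = 0.72; the remaining lags stay at or below 0.15.
The dominant spike at lag 6 indicates a seasonal period of 6.

6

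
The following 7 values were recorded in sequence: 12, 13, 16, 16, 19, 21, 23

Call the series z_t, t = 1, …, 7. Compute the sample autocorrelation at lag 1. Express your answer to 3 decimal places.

Mean z̄ = (12 + 13 + 16 + 16 + 19 + 21 + 23)/7 = 17.1429
Σ(z_t−z̄)(z_{t+1}−z̄) = (21.3061) + (4.7347) + (1.3061) + (-2.1224) + (7.1633) + (22.5918) = 54.9796
Denominator Σ(z_t−z̄)² = 98.8571
r_1 = 54.9796 / 98.8571 = 0.556

0.556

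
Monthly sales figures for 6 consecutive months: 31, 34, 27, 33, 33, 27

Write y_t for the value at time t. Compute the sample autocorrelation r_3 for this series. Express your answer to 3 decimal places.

Mean ȳ = (31 + 34 + 27 + 33 + 33 + 27)/6 = 30.8333
Deviations from mean: 0.1667, 3.1667, -3.8333, 2.1667, 2.1667, -3.8333
Σ(y_t−ȳ)(y_{t+3}−ȳ) = (0.3611) + (6.8611) + (14.6944) = 21.9167
Denominator Σ(y_t−ȳ)² = 48.8333
r_3 = 21.9167 / 48.8333 = 0.449

0.449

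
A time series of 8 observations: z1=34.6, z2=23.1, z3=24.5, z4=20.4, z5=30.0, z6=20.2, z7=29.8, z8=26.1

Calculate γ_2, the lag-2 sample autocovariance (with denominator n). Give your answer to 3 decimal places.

Mean z̄ = (34.6 + 23.1 + 24.5 + 20.4 + 30.0 + 20.2 + 29.8 + 26.1)/8 = 26.0875
Deviations: 8.5125, -2.9875, -1.5875, -5.6875, 3.9125, -5.8875, 3.7125, 0.0125
Σ_{t=1}^{6}(z_t−z̄)(z_{t+2}−z̄) = 45.2034
γ_2 = 45.2034 / 8 = 5.650

5.650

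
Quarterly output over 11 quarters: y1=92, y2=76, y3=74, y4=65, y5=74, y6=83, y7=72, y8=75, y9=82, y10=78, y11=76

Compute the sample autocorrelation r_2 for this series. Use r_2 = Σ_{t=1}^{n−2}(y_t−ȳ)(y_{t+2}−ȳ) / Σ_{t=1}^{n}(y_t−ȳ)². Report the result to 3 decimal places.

-0.260

Mean ȳ = (92 + 76 + 74 + 65 + 74 + 83 + 72 + 75 + 82 + 78 + 76)/11 = 77.0000
Numerator Σ_{t=1}^{9}(y_t−ȳ)(y_{t+2}−ȳ) = -125.0000
Denominator Σ(y_t−ȳ)² = 480.0000
r_2 = -125.0000 / 480.0000 = -0.260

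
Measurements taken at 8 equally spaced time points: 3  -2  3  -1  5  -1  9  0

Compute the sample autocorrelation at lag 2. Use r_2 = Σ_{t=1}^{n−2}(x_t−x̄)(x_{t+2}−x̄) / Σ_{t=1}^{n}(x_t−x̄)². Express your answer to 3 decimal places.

Mean x̄ = (3 − 2 + 3 − 1 + 5 − 1 + 9 + 0)/8 = 2.0000
Deviations from mean: 1.0000, -4.0000, 1.0000, -3.0000, 3.0000, -3.0000, 7.0000, -2.0000
Σ(x_t−x̄)(x_{t+2}−x̄) = (1.0000) + (12.0000) + (3.0000) + (9.0000) + (21.0000) + (6.0000) = 52.0000
Denominator Σ(x_t−x̄)² = 98.0000
r_2 = 52.0000 / 98.0000 = 0.531

0.531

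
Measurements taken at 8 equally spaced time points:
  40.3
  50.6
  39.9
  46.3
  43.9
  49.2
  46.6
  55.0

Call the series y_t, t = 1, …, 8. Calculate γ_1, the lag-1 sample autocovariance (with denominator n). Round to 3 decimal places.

Mean ȳ = (40.3 + 50.6 + 39.9 + 46.3 + 43.9 + 49.2 + 46.6 + 55.0)/8 = 46.4750
Σ_{t=1}^{7}(y_t−ȳ)(y_{t+1}−ȳ) = -56.6031
γ_1 = -56.6031 / 8 = -7.075

-7.075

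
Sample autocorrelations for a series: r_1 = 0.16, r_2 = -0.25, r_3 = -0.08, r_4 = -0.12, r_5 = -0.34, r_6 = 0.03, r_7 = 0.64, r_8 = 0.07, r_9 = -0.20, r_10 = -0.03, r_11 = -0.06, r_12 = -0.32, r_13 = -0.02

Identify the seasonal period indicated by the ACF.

7

The largest autocorrelation is r_7 = 0.64; the remaining lags stay at or below 0.16.
The dominant spike at lag 7 indicates a seasonal period of 7.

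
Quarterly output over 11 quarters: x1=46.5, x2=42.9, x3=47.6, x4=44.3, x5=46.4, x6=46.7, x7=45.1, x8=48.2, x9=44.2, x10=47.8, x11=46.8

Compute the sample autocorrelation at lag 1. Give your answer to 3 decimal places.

Mean x̄ = (46.5 + 42.9 + 47.6 + 44.3 + 46.4 + 46.7 + 45.1 + 48.2 + 44.2 + 47.8 + 46.8)/11 = 46.0455
Numerator Σ_{t=1}^{10}(x_t−x̄)(x_{t+1}−x̄) = -17.9657
Denominator Σ(x_t−x̄)² = 28.7073
r_1 = -17.9657 / 28.7073 = -0.626

-0.626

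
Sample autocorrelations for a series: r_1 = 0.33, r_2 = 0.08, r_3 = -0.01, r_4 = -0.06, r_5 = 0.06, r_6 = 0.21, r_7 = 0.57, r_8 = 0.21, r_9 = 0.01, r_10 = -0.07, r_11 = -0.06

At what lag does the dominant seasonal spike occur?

The largest autocorrelation is r_7 = 0.57; the remaining lags stay at or below 0.33. The elevated value at lag 1 (0.33), dropping to 0.08 at lag 2, reflects decaying short-term dependence rather than seasonality.
The dominant spike at lag 7 indicates a seasonal period of 7.

7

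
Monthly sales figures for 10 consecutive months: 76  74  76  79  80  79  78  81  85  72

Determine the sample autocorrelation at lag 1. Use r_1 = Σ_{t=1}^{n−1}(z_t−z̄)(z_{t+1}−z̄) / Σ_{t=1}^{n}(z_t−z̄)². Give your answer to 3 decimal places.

Mean z̄ = (76 + 74 + 76 + 79 + 80 + 79 + 78 + 81 + 85 + 72)/10 = 78.0000
Numerator Σ_{t=1}^{9}(z_t−z̄)(z_{t+1}−z̄) = -3.0000
Denominator Σ(z_t−z̄)² = 124.0000
r_1 = -3.0000 / 124.0000 = -0.024

-0.024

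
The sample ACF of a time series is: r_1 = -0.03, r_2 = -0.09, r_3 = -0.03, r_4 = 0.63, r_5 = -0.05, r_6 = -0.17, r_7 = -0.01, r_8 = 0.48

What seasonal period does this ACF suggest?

4

The largest autocorrelation is r_4 = 0.63, with a weaker echo at lag 8 (0.48); the remaining lags stay at or below -0.01.
The dominant spike at lag 4 indicates a seasonal period of 4.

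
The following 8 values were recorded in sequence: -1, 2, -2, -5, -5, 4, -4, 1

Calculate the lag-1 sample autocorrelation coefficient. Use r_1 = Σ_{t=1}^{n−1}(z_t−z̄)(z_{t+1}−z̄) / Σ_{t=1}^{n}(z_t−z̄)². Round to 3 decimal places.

Mean z̄ = (-1 + 2 − 2 − 5 − 5 + 4 − 4 + 1)/8 = -1.2500
Deviations from mean: 0.2500, 3.2500, -0.7500, -3.7500, -3.7500, 5.2500, -2.7500, 2.2500
Numerator Σ_{t=1}^{7}(z_t−z̄)(z_{t+1}−z̄) = -25.0625
Denominator Σ(z_t−z̄)² = 79.5000
r_1 = -25.0625 / 79.5000 = -0.315

-0.315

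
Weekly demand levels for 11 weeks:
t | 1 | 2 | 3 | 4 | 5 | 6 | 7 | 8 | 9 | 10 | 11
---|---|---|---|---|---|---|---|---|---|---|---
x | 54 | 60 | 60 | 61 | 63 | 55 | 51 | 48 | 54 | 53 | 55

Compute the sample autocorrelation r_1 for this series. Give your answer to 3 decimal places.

Mean x̄ = (54 + 60 + 60 + 61 + 63 + 55 + 51 + 48 + 54 + 53 + 55)/11 = 55.8182
Numerator Σ_{t=1}^{10}(x_t−x̄)(x_{t+1}−x̄) = 126.1488
Denominator Σ(x_t−x̄)² = 213.6364
r_1 = 126.1488 / 213.6364 = 0.590

0.590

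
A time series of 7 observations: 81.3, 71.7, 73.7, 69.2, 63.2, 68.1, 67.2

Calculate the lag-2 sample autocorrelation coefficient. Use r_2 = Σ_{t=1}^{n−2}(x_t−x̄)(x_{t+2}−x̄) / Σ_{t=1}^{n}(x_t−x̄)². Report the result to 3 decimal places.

0.188

Mean x̄ = (81.3 + 71.7 + 73.7 + 69.2 + 63.2 + 68.1 + 67.2)/7 = 70.6286
Deviations from mean: 10.6714, 1.0714, 3.0714, -1.4286, -7.4286, -2.5286, -3.4286
Σ(x_t−x̄)(x_{t+2}−x̄) = (32.7765) + (-1.5306) + (-22.8163) + (3.6122) + (25.4694) = 37.5112
Denominator Σ(x_t−x̄)² = 199.8343
r_2 = 37.5112 / 199.8343 = 0.188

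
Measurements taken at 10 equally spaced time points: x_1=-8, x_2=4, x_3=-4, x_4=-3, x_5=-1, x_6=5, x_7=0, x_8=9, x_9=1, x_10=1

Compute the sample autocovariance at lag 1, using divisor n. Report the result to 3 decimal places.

Mean x̄ = (-8 + 4 − 4 − 3 − 1 + 5 + 0 + 9 + 1 + 1)/10 = 0.4000
Σ_{t=1}^{9}(x_t−x̄)(x_{t+1}−x̄) = -32.5600
γ_1 = -32.5600 / 10 = -3.256

-3.256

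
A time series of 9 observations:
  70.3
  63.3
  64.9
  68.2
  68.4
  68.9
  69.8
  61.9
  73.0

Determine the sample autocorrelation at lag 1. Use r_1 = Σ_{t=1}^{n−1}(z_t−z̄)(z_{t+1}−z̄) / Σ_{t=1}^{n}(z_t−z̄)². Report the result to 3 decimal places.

Mean z̄ = (70.3 + 63.3 + 64.9 + 68.2 + 68.4 + 68.9 + 69.8 + 61.9 + 73.0)/9 = 67.6333
Numerator Σ_{t=1}^{8}(z_t−z̄)(z_{t+1}−z̄) = -40.3011
Denominator Σ(z_t−z̄)² = 102.2400
r_1 = -40.3011 / 102.2400 = -0.394

-0.394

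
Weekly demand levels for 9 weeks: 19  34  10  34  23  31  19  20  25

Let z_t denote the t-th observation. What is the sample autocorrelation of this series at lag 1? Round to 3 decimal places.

Mean z̄ = (19 + 34 + 10 + 34 + 23 + 31 + 19 + 20 + 25)/9 = 23.8889
Numerator Σ_{t=1}^{8}(z_t−z̄)(z_{t+1}−z̄) = -365.6790
Denominator Σ(z_t−z̄)² = 512.8889
r_1 = -365.6790 / 512.8889 = -0.713

-0.713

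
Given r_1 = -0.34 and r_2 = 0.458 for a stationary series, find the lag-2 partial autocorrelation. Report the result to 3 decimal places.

0.387

φ_{22} = (r_2 − r_1²) / (1 − r_1²)
r_1² = (-0.34)² = 0.1156
Numerator = 0.458 − 0.1156 = 0.3424; denominator = 1 − 0.1156 = 0.8844
φ_{22} = 0.3424 / 0.8844 = 0.387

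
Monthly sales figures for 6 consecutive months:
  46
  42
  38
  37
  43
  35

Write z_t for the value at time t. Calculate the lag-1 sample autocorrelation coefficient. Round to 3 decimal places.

Mean z̄ = (46 + 42 + 38 + 37 + 43 + 35)/6 = 40.1667
Numerator Σ_{t=1}^{5}(z_t−z̄)(z_{t+1}−z̄) = -10.0278
Denominator Σ(z_t−z̄)² = 86.8333
r_1 = -10.0278 / 86.8333 = -0.115

-0.115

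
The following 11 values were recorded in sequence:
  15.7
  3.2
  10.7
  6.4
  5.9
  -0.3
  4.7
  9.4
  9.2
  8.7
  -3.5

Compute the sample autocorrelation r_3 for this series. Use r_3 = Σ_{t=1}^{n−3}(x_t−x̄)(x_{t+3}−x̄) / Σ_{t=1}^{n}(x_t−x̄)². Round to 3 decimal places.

-0.287

Mean x̄ = (15.7 + 3.2 + 10.7 + 6.4 + 5.9 − 0.3 + 4.7 + 9.4 + 9.2 + 8.7 − 3.5)/11 = 6.3727
Numerator Σ_{t=1}^{8}(x_t−x̄)(x_{t+3}−x̄) = -81.2431
Denominator Σ(x_t−x̄)² = 283.3818
r_3 = -81.2431 / 283.3818 = -0.287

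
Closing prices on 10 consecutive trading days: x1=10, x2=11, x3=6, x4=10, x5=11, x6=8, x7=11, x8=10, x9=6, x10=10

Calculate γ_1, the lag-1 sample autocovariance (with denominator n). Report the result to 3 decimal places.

-1.339

Mean x̄ = (10 + 11 + 6 + 10 + 11 + 8 + 11 + 10 + 6 + 10)/10 = 9.3000
Σ_{t=1}^{9}(x_t−x̄)(x_{t+1}−x̄) = -13.3900
γ_1 = -13.3900 / 10 = -1.339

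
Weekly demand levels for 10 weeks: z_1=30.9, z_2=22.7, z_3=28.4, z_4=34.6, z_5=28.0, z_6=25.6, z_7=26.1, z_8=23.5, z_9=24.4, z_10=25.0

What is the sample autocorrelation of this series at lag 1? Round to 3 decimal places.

Mean z̄ = (30.9 + 22.7 + 28.4 + 34.6 + 28.0 + 25.6 + 26.1 + 23.5 + 24.4 + 25.0)/10 = 26.9200
Numerator Σ_{t=1}^{9}(z_t−z̄)(z_{t+1}−z̄) = 12.5376
Denominator Σ(z_t−z̄)² = 120.1360
r_1 = 12.5376 / 120.1360 = 0.104

0.104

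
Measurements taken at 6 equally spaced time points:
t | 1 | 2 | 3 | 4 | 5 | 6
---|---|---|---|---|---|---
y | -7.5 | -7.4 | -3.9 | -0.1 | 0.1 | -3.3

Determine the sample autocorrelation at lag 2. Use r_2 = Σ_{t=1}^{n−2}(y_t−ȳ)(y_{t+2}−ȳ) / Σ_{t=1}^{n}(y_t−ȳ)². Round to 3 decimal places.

-0.214

Mean ȳ = (-7.5 − 7.4 − 3.9 − 0.1 + 0.1 − 3.3)/6 = -3.6833
Deviations from mean: -3.8167, -3.7167, -0.2167, 3.5833, 3.7833, 0.3833
Numerator Σ_{t=1}^{4}(y_t−ȳ)(y_{t+2}−ȳ) = -11.9372
Denominator Σ(y_t−ȳ)² = 55.7283
r_2 = -11.9372 / 55.7283 = -0.214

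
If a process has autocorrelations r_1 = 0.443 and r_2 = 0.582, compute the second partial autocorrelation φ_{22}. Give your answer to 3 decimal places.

φ_{22} = (r_2 − r_1²) / (1 − r_1²)
r_1² = (0.443)² = 0.196249
Numerator = 0.582 − 0.1962 = 0.3858; denominator = 1 − 0.1962 = 0.8038
φ_{22} = 0.3858 / 0.8038 = 0.480

0.480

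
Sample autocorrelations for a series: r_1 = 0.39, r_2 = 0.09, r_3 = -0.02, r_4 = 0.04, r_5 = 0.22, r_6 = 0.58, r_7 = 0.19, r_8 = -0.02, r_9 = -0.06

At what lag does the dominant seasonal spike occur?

6

The largest autocorrelation is r_6 = 0.58; the remaining lags stay at or below 0.39. The elevated value at lag 1 (0.39), dropping to 0.09 at lag 2, reflects decaying short-term dependence rather than seasonality.
The dominant spike at lag 6 indicates a seasonal period of 6.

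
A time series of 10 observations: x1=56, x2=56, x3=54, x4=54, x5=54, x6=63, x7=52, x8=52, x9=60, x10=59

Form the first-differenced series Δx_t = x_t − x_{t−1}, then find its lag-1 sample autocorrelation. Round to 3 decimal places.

-0.402

First differences Δx: 0, -2, 0, 0, 9, -11, 0, 8, -1
Mean of differences = 0.3333
Numerator Σ(Δx_t−Δx̄)(Δx_{t+1}−Δx̄) = -108.4444
Denominator Σ(Δx_t−Δx̄)² = 270.0000
r_1(Δx) = -108.4444 / 270.0000 = -0.402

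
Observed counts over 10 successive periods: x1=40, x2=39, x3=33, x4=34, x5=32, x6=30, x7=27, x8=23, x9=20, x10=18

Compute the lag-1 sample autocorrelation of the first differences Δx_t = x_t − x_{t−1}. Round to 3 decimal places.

-0.477

First differences Δx: -1, -6, 1, -2, -2, -3, -4, -3, -2
Mean of differences = -2.4444
Numerator Σ(Δx_t−Δx̄)(Δx_{t+1}−Δx̄) = -14.4198
Denominator Σ(Δx_t−Δx̄)² = 30.2222
r_1(Δx) = -14.4198 / 30.2222 = -0.477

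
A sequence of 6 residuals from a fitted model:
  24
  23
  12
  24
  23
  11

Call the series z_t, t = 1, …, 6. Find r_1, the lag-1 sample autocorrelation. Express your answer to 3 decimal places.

Mean z̄ = (24 + 23 + 12 + 24 + 23 + 11)/6 = 19.5000
Deviations from mean: 4.5000, 3.5000, -7.5000, 4.5000, 3.5000, -8.5000
Numerator Σ_{t=1}^{5}(z_t−z̄)(z_{t+1}−z̄) = -58.2500
Denominator Σ(z_t−z̄)² = 193.5000
r_1 = -58.2500 / 193.5000 = -0.301

-0.301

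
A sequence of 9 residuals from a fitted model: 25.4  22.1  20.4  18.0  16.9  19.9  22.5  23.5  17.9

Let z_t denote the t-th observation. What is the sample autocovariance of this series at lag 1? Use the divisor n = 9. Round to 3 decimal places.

1.787

Mean z̄ = (25.4 + 22.1 + 20.4 + 18.0 + 16.9 + 19.9 + 22.5 + 23.5 + 17.9)/9 = 20.7333
Σ_{t=1}^{8}(z_t−z̄)(z_{t+1}−z̄) = 16.0822
γ_1 = 16.0822 / 9 = 1.787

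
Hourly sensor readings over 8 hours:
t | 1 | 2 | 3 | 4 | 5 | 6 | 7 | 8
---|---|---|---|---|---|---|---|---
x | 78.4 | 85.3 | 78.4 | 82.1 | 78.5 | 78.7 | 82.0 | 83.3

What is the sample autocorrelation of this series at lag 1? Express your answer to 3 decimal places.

-0.441

Mean x̄ = (78.4 + 85.3 + 78.4 + 82.1 + 78.5 + 78.7 + 82.0 + 83.3)/8 = 80.8375
Deviations from mean: -2.4375, 4.4625, -2.4375, 1.2625, -2.3375, -2.1375, 1.1625, 2.4625
Σ(x_t−x̄)(x_{t+1}−x̄) = (-10.8773) + (-10.8773) + (-3.0773) + (-2.9511) + (4.9964) + (-2.4848) + (2.8627) = -22.4089
Denominator Σ(x_t−x̄)² = 50.8388
r_1 = -22.4089 / 50.8388 = -0.441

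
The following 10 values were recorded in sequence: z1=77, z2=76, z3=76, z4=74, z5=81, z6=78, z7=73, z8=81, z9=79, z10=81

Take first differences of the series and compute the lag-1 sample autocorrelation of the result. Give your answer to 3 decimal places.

-0.515

First differences Δz: -1, 0, -2, 7, -3, -5, 8, -2, 2
Mean of differences = 0.4444
Numerator Σ(Δz_t−Δz̄)(Δz_{t+1}−Δz̄) = -81.5309
Denominator Σ(Δz_t−Δz̄)² = 158.2222
r_1(Δz) = -81.5309 / 158.2222 = -0.515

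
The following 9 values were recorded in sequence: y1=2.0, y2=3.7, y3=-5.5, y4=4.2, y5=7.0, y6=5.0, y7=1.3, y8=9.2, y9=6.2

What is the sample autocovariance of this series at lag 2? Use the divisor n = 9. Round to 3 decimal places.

-2.332

Mean ȳ = (2.0 + 3.7 − 5.5 + 4.2 + 7.0 + 5.0 + 1.3 + 9.2 + 6.2)/9 = 3.6778
Σ_{t=1}^{7}(y_t−ȳ)(y_{t+2}−ȳ) = -20.9854
γ_2 = -20.9854 / 9 = -2.332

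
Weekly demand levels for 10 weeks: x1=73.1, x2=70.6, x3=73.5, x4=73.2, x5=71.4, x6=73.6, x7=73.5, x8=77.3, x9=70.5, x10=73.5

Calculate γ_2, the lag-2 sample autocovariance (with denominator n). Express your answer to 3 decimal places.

0.148

Mean x̄ = (73.1 + 70.6 + 73.5 + 73.2 + 71.4 + 73.6 + 73.5 + 77.3 + 70.5 + 73.5)/10 = 73.0200
Σ_{t=1}^{8}(x_t−x̄)(x_{t+2}−x̄) = 1.4792
γ_2 = 1.4792 / 10 = 0.148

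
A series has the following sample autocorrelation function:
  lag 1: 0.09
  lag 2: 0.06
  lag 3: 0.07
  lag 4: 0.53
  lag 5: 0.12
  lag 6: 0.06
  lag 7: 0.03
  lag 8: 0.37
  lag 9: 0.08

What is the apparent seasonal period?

The largest autocorrelation is r_4 = 0.53, with a weaker echo at lag 8 (0.37); the remaining lags stay at or below 0.12.
The dominant spike at lag 4 indicates a seasonal period of 4.

4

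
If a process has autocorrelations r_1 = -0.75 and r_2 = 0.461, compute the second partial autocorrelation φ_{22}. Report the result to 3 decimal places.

-0.232

φ_{22} = (r_2 − r_1²) / (1 − r_1²)
r_1² = (-0.75)² = 0.5625
Numerator = 0.461 − 0.5625 = -0.1015; denominator = 1 − 0.5625 = 0.4375
φ_{22} = -0.1015 / 0.4375 = -0.232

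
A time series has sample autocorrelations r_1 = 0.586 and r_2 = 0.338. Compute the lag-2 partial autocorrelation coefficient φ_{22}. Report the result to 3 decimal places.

φ_{22} = (r_2 − r_1²) / (1 − r_1²)
r_1² = (0.586)² = 0.343396
Numerator = 0.338 − 0.3434 = -0.0054; denominator = 1 − 0.3434 = 0.6566
φ_{22} = -0.0054 / 0.6566 = -0.008

-0.008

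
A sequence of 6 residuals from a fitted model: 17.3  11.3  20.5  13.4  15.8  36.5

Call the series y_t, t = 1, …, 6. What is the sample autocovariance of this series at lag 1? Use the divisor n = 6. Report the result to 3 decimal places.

Mean ȳ = (17.3 + 11.3 + 20.5 + 13.4 + 15.8 + 36.5)/6 = 19.1333
Deviations: -1.8333, -7.8333, 1.3667, -5.7333, -3.3333, 17.3667
Σ_{t=1}^{5}(y_t−ȳ)(y_{t+1}−ȳ) = -42.9578
γ_1 = -42.9578 / 6 = -7.160

-7.160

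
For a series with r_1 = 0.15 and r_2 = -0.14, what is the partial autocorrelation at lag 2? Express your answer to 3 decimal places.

-0.166

φ_{22} = (r_2 − r_1²) / (1 − r_1²)
r_1² = (0.15)² = 0.0225
Numerator = -0.14 − 0.0225 = -0.1625; denominator = 1 − 0.0225 = 0.9775
φ_{22} = -0.1625 / 0.9775 = -0.166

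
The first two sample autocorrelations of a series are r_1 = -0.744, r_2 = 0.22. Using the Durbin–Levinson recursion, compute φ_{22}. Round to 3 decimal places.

-0.747

φ_{22} = (r_2 − r_1²) / (1 − r_1²)
r_1² = (-0.744)² = 0.553536
Numerator = 0.22 − 0.5535 = -0.3335; denominator = 1 − 0.5535 = 0.4465
φ_{22} = -0.3335 / 0.4465 = -0.747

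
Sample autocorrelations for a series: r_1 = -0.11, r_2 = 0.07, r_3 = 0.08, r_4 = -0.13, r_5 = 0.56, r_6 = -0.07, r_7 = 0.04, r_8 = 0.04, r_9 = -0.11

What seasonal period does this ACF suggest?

The largest autocorrelation is r_5 = 0.56; the remaining lags stay at or below 0.08.
The dominant spike at lag 5 indicates a seasonal period of 5.

5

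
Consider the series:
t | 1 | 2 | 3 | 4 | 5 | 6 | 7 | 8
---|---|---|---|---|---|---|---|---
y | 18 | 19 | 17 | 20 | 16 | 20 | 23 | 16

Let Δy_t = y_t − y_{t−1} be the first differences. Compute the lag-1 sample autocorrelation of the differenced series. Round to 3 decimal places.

First differences Δy: 1, -2, 3, -4, 4, 3, -7
Mean of differences = -0.2857
Numerator Σ(Δy_t−Δȳ)(Δy_{t+1}−Δȳ) = -43.9388
Denominator Σ(Δy_t−Δȳ)² = 103.4286
r_1(Δy) = -43.9388 / 103.4286 = -0.425

-0.425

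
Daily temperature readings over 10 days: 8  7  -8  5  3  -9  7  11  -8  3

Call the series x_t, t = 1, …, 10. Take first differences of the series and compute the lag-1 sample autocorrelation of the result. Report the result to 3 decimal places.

-0.466

First differences Δx: -1, -15, 13, -2, -12, 16, 4, -19, 11
Mean of differences = -0.5556
Numerator Σ(Δx_t−Δx̄)(Δx_{t+1}−Δx̄) = -603.6420
Denominator Σ(Δx_t−Δx̄)² = 1294.2222
r_1(Δx) = -603.6420 / 1294.2222 = -0.466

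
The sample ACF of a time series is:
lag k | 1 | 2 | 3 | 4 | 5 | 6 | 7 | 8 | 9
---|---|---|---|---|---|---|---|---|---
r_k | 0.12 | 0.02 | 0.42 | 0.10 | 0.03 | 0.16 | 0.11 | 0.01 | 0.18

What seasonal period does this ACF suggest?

3

The largest autocorrelation is r_3 = 0.42, with weaker echoes at lags 6 (0.16) and 9 (0.18); the remaining lags stay at or below 0.12.
The dominant spike at lag 3 indicates a seasonal period of 3.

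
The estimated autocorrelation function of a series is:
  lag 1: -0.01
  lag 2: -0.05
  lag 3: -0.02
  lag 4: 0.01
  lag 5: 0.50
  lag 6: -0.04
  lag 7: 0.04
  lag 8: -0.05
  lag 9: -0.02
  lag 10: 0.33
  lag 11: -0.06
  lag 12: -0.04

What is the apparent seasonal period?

5

The largest autocorrelation is r_5 = 0.50, with a weaker echo at lag 10 (0.33); the remaining lags stay at or below 0.04.
The dominant spike at lag 5 indicates a seasonal period of 5.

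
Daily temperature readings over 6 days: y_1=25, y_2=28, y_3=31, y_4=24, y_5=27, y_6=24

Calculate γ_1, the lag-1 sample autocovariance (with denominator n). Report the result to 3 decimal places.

Mean ȳ = (25 + 28 + 31 + 24 + 27 + 24)/6 = 26.5000
Deviations: -1.5000, 1.5000, 4.5000, -2.5000, 0.5000, -2.5000
Σ_{t=1}^{5}(y_t−ȳ)(y_{t+1}−ȳ) = -9.2500
γ_1 = -9.2500 / 6 = -1.542

-1.542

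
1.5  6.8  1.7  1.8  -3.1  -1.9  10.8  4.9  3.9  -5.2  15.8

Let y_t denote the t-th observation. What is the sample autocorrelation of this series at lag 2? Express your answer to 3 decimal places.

-0.112

Mean ȳ = (1.5 + 6.8 + 1.7 + 1.8 − 3.1 − 1.9 + 10.8 + 4.9 + 3.9 − 5.2 + 15.8)/11 = 3.3636
Numerator Σ_{t=1}^{9}(y_t−ȳ)(y_{t+2}−ȳ) = -41.9399
Denominator Σ(y_t−ȳ)² = 375.9255
r_2 = -41.9399 / 375.9255 = -0.112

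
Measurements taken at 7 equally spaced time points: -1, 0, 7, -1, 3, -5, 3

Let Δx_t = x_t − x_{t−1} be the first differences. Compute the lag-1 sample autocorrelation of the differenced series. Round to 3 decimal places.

First differences Δx: 1, 7, -8, 4, -8, 8
Mean of differences = 0.6667
Numerator Σ(Δx_t−Δx̄)(Δx_{t+1}−Δx̄) = -174.1111
Denominator Σ(Δx_t−Δx̄)² = 255.3333
r_1(Δx) = -174.1111 / 255.3333 = -0.682

-0.682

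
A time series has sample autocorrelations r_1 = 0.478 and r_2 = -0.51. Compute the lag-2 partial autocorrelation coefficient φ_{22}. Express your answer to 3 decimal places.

-0.957

φ_{22} = (r_2 − r_1²) / (1 − r_1²)
r_1² = (0.478)² = 0.228484
Numerator = -0.51 − 0.2285 = -0.7385; denominator = 1 − 0.2285 = 0.7715
φ_{22} = -0.7385 / 0.7715 = -0.957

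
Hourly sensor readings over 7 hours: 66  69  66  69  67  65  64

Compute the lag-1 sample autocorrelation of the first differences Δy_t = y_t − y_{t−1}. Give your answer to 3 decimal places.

First differences Δy: 3, -3, 3, -2, -2, -1
Mean of differences = -0.3333
Numerator Σ(Δy_t−Δȳ)(Δy_{t+1}−Δȳ) = -19.4444
Denominator Σ(Δy_t−Δȳ)² = 35.3333
r_1(Δy) = -19.4444 / 35.3333 = -0.550

-0.550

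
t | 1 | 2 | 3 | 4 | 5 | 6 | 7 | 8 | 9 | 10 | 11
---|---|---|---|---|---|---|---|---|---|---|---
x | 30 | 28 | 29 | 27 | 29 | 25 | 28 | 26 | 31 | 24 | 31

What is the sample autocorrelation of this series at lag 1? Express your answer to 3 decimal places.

Mean x̄ = (30 + 28 + 29 + 27 + 29 + 25 + 28 + 26 + 31 + 24 + 31)/11 = 28.0000
Numerator Σ_{t=1}^{10}(x_t−x̄)(x_{t+1}−x̄) = -35.0000
Denominator Σ(x_t−x̄)² = 54.0000
r_1 = -35.0000 / 54.0000 = -0.648

-0.648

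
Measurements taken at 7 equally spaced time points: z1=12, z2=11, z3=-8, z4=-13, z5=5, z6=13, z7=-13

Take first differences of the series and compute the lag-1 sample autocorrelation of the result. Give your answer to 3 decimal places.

-0.036

First differences Δz: -1, -19, -5, 18, 8, -26
Mean of differences = -4.1667
Numerator Σ(Δz_t−Δz̄)(Δz_{t+1}−Δz̄) = -49.0278
Denominator Σ(Δz_t−Δz̄)² = 1346.8333
r_1(Δz) = -49.0278 / 1346.8333 = -0.036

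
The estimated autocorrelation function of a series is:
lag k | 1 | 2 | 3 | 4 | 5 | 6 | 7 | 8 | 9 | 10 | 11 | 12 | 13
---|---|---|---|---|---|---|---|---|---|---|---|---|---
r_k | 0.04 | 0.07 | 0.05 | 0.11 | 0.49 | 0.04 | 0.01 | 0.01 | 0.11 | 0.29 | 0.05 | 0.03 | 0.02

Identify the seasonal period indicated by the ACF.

5

The largest autocorrelation is r_5 = 0.49, with a weaker echo at lag 10 (0.29); the remaining lags stay at or below 0.11.
The dominant spike at lag 5 indicates a seasonal period of 5.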